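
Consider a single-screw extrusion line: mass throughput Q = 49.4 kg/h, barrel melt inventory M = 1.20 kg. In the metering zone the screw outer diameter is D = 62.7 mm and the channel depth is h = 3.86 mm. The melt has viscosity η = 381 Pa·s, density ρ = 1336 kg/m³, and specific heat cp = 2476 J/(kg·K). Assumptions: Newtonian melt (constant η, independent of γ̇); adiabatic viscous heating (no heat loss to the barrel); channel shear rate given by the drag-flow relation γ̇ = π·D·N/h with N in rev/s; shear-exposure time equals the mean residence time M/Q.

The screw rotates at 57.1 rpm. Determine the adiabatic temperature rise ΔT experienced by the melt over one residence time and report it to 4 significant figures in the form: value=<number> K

value=23.75 K

Convert throughput: Q = 49.4 kg/h = 49.4/3600 = 0.0137222 kg/s
Mean residence time: t_res = M/Q_s = 1.20 kg / 0.0137222 kg/s = 87.4494 s
Convert to SI: D = 0.0627 m, h = 0.00386 m, N = 57.1/60 = 0.951667 rev/s
Shear rate: γ̇ = πDN/h = π·0.0627·0.951667/0.00386 = 48.5641 s⁻¹
ΔT = η·γ̇²·t_res/(ρ·cp) = [381 × 48.5641² × 87.4494] / [1336 × 2476] = 23.755 K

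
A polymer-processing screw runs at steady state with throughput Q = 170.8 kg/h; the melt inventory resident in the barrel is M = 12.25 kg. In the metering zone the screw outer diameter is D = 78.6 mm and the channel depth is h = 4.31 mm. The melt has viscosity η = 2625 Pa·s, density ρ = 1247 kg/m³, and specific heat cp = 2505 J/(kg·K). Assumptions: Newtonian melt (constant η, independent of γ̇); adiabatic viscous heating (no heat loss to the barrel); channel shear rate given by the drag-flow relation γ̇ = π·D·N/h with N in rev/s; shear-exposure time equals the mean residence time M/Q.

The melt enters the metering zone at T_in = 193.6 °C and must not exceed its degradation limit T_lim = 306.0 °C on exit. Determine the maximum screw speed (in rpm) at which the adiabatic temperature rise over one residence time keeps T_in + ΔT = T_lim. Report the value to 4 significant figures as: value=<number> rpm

Convert throughput: Q = 170.8 kg/h = 170.8/3600 = 0.0474444 kg/s
t_res = M / Q_s = 12.25 / 0.0474444 = 258.197 s
Geometry in SI: D = 78.6 mm → 0.0786 m, h = 4.31 mm → 0.00431 m
Allowable rise: ΔT_a = T_lim − T_in = 306.0 − 193.6 = 112.4 K
γ̇_max² = ΔT_a·ρ·cp / (η·t_res) = [112.4 × 1247 × 2505] / [2625 × 258.197] = 518.037 s⁻²
Take the square root: γ̇_max = √(518.037) = 22.7604 s⁻¹
N_max = γ̇_max h / (πD) = 22.7604·0.00431/(π·0.0786) = 0.397269 rev/s → ×60 = 23.8362 rpm

value=23.84 rpm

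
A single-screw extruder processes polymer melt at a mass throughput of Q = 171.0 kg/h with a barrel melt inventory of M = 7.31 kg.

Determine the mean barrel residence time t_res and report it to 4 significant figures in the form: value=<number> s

value=153.9 s

Convert throughput: Q = 171.0 kg/h = 171.0/3600 = 0.0475 kg/s
t_res = M / Q_s = 7.31 ÷ 0.0475 = 153.895 s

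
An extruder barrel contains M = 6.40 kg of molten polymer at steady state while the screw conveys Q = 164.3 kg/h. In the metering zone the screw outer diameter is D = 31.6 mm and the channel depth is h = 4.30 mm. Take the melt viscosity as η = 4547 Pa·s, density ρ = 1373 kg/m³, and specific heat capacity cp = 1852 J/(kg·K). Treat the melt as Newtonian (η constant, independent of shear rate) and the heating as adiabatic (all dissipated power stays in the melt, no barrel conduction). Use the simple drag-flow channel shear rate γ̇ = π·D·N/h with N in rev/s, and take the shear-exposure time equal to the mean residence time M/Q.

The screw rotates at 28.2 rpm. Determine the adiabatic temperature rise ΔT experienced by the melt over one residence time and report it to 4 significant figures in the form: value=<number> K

Q_s = Q / 3600 = 164.3 / 3600 = 0.0456389 kg/s
t_res = M / Q_s = 6.40 / 0.0456389 = 140.231 s
Convert to SI: D = 0.0316 m, h = 0.0043 m, N = 28.2/60 = 0.47 rev/s
γ̇ = π·D·N / h = π · 0.0316 · 0.47 / 0.0043 = 10.8509 s⁻¹
ΔT = η·γ̇²·t_res / (ρ·cp) = 4547 · (10.8509)² · 140.231 / (1373 · 1852) = 29.5251 K

value=29.53 K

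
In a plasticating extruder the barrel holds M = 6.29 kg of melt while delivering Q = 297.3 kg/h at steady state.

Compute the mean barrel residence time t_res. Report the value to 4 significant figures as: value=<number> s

value=76.17 s

Q_s = Q / 3600 = 297.3 / 3600 = 0.0825833 kg/s
t_res = M / Q_s = 6.29 ÷ 0.0825833 = 76.1655 s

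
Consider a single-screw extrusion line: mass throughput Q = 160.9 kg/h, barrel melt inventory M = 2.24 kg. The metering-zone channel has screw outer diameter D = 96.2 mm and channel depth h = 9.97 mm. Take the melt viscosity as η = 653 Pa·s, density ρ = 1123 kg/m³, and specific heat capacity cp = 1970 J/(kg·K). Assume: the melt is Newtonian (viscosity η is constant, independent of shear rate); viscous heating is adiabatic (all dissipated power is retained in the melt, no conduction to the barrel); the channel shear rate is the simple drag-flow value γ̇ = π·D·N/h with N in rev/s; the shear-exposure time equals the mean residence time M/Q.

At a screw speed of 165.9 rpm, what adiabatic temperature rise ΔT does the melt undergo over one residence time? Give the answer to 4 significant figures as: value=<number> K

value=103.9 K

Convert throughput: Q = 160.9 kg/h = 160.9/3600 = 0.0446944 kg/s
t_res = M / Q_s = 2.24 / 0.0446944 = 50.1181 s
Convert to SI: D = 0.0962 m, h = 0.00997 m, N = 165.9/60 = 2.765 rev/s
γ̇ = π·D·N / h = π · 0.0962 · 2.765 / 0.00997 = 83.8156 s⁻¹
ΔT = η·γ̇²·t_res / (ρ·cp) = 653 · (83.8156)² · 50.1181 / (1123 · 1970) = 103.923 K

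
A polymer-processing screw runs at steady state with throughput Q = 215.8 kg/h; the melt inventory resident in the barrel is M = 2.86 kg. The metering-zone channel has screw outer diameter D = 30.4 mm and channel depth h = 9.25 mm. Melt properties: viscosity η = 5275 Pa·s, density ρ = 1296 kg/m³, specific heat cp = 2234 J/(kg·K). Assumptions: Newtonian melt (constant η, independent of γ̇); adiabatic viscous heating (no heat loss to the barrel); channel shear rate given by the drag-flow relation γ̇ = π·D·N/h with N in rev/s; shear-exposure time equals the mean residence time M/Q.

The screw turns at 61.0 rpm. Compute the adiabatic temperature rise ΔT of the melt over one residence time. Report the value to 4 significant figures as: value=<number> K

value=9.578 K

Convert throughput: Q = 215.8 kg/h = 215.8/3600 = 0.0599444 kg/s
Mean residence time: t_res = M/Q_s = 2.86 kg / 0.0599444 kg/s = 47.7108 s
Geometry in metres: D = 30.4 mm → 0.0304 m, h = 9.25 mm → 0.00925 m; screw speed N = 61.0 rpm = 1.01667 rev/s
γ̇ = π·D·N / h = π · 0.0304 · 1.01667 / 0.00925 = 10.4969 s⁻¹
ΔT = η·γ̇²·t_res/(ρ·cp) = [5275 × 10.4969² × 47.7108] / [1296 × 2234] = 9.57794 K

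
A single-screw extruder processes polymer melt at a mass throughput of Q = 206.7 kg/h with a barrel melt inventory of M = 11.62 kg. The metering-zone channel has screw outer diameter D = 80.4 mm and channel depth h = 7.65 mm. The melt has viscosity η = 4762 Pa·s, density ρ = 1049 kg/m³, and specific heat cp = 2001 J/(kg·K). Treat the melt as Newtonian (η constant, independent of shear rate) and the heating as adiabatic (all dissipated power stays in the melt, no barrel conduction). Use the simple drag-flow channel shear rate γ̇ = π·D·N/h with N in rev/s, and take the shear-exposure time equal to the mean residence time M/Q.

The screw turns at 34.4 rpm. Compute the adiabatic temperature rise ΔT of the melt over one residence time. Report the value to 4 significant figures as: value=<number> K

Q_s = Q / 3600 = 206.7 / 3600 = 0.0574167 kg/s
Mean residence time: t_res = M/Q_s = 11.62 kg / 0.0574167 kg/s = 202.38 s
Convert to SI: D = 0.0804 m, h = 0.00765 m, N = 34.4/60 = 0.573333 rev/s
Shear rate: γ̇ = πDN/h = π·0.0804·0.573333/0.00765 = 18.93 s⁻¹
ΔT = η·γ̇²·t_res/(ρ·cp) = [4762 × 18.93² × 202.38] / [1049 × 2001] = 164.527 K

value=164.5 K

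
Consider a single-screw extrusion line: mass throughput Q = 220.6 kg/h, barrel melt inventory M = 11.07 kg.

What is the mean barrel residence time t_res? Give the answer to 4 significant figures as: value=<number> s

value=180.7 s

Throughput in SI: Q_s = 220.6 kg/h ÷ 3600 s/h = 0.0612778 kg/s
t_res = M / Q_s = 11.07 / 0.0612778 = 180.653 s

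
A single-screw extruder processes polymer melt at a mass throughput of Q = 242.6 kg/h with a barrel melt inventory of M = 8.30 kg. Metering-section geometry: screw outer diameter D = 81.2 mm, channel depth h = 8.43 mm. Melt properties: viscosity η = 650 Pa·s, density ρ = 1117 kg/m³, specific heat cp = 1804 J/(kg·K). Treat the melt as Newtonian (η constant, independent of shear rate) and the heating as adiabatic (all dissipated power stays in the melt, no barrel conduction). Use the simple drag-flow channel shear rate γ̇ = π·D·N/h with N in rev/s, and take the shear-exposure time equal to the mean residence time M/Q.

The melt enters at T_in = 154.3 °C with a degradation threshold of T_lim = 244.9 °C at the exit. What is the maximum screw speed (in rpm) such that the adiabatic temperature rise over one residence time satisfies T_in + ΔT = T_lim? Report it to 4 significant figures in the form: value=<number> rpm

value=94.68 rpm

Throughput in SI: Q_s = 242.6 kg/h ÷ 3600 s/h = 0.0673889 kg/s
t_res = M / Q_s = 8.30 / 0.0673889 = 123.166 s
Geometry in SI: D = 81.2 mm → 0.0812 m, h = 8.43 mm → 0.00843 m
Allowable rise: ΔT_a = T_lim − T_in = 244.9 − 154.3 = 90.6 K
γ̇_max² = ΔT_a·ρ·cp/(η·t_res) = 90.6·1117·1804/(650·123.166) = 2280.42 s⁻²
γ̇_max = √2280.42 = 47.7537 s⁻¹
N_max = γ̇_max h / (πD) = 47.7537·0.00843/(π·0.0812) = 1.57808 rev/s → ×60 = 94.6848 rpm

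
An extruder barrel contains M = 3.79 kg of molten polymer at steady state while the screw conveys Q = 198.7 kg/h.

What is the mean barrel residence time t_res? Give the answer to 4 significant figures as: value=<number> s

value=68.67 s

Convert throughput: Q = 198.7 kg/h = 198.7/3600 = 0.0551944 kg/s
t_res = M / Q_s = 3.79 / 0.0551944 = 68.6663 s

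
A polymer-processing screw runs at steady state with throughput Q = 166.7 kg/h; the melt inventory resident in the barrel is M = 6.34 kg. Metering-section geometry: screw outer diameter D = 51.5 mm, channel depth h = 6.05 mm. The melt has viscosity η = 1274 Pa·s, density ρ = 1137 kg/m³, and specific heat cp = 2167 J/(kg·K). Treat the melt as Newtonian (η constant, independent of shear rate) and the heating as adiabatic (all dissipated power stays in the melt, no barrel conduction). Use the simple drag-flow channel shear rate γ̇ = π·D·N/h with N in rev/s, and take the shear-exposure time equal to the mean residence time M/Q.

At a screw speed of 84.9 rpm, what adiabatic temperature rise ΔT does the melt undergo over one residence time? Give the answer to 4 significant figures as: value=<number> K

Q_s = Q / 3600 = 166.7 / 3600 = 0.0463056 kg/s
Mean residence time: t_res = M/Q_s = 6.34 kg / 0.0463056 kg/s = 136.917 s
D = 51.5 mm = 0.0515 m;  h = 6.05 mm = 0.00605 m;  N = 84.9 rpm / 60 = 1.415 rev/s
Shear rate: γ̇ = πDN/h = π·0.0515·1.415/0.00605 = 37.8406 s⁻¹
ΔT = η·γ̇²·t_res/(ρ·cp) = [1274 × 37.8406² × 136.917] / [1137 × 2167] = 101.373 K

value=101.4 K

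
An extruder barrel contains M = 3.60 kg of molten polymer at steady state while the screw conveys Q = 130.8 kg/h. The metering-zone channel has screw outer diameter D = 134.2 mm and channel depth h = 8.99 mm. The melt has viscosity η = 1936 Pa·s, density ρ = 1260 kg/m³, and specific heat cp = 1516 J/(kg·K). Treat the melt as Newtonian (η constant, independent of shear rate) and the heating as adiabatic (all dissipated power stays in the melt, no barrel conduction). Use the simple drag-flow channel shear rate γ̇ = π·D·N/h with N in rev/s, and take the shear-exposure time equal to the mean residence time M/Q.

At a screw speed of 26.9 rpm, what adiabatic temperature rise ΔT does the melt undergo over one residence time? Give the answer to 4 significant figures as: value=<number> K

value=44.39 K

Throughput in SI: Q_s = 130.8 kg/h ÷ 3600 s/h = 0.0363333 kg/s
t_res = M / Q_s = 3.60 ÷ 0.0363333 = 99.0826 s
D = 134.2 mm = 0.1342 m;  h = 8.99 mm = 0.00899 m;  N = 26.9 rpm / 60 = 0.448333 rev/s
γ̇ = π·D·N / h = π · 0.1342 · 0.448333 / 0.00899 = 21.0254 s⁻¹
Adiabatic rise: ΔT = η γ̇² t_res / (ρ cp) = 1936·(21.0254)²·99.0826 / (1260·1516) = 44.3936 K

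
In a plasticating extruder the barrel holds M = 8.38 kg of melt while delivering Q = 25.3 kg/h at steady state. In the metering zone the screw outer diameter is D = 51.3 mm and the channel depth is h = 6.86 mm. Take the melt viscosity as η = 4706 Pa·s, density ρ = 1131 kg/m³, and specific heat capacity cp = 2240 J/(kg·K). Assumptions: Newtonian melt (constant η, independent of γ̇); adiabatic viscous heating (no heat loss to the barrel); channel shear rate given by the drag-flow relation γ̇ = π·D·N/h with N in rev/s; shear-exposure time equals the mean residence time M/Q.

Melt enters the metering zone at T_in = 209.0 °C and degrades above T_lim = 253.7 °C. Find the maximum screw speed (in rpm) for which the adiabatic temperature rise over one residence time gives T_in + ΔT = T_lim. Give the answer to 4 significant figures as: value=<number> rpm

Convert throughput: Q = 25.3 kg/h = 25.3/3600 = 0.00702778 kg/s
t_res = M / Q_s = 8.38 ÷ 0.00702778 = 1192.41 s
Geometry in SI: D = 51.3 mm → 0.0513 m, h = 6.86 mm → 0.00686 m
Allowable rise: ΔT_a = T_lim − T_in = 253.7 − 209.0 = 44.7 K
Invert ΔT = ηγ̇²t_res/(ρcp) for γ̇: γ̇_max² = ΔT_a ρ cp / (η t_res) = 44.7·1131·2240 / (4706·1192.41) = 20.1809 s⁻²
γ̇_max = √20.1809 = 4.49231 s⁻¹
Solve γ̇ = πDN/h for N: N_max = γ̇_max·h/(π·D) = 4.49231 × 0.00686 / (π × 0.0513) = 0.191217 rev/s = 11.473 rpm

value=11.47 rpm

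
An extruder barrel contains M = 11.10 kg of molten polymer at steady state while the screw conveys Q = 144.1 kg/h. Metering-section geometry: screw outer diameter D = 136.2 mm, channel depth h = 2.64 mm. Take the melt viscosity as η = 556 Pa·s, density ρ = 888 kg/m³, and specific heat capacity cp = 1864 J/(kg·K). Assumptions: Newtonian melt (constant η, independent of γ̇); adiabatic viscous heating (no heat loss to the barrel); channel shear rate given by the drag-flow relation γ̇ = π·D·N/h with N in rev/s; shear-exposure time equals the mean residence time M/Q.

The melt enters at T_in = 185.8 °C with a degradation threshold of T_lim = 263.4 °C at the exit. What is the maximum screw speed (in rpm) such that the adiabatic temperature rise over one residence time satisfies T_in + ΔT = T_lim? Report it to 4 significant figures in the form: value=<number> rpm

Q_s = Q / 3600 = 144.1 / 3600 = 0.0400278 kg/s
t_res = M / Q_s = 11.10 / 0.0400278 = 277.307 s
Convert to metres: D = 0.1362 m, h = 0.00264 m
ΔT_a = T_lim − T_in = 263.4 °C − 185.8 °C = 77.6 K
γ̇_max² = ΔT_a·ρ·cp/(η·t_res) = 77.6·888·1864/(556·277.307) = 833.075 s⁻²
γ̇_max = sqrt(833.075) = 28.863 s⁻¹
N_max = γ̇_max h / (πD) = 28.863·0.00264/(π·0.1362) = 0.178082 rev/s → ×60 = 10.6849 rpm

value=10.68 rpm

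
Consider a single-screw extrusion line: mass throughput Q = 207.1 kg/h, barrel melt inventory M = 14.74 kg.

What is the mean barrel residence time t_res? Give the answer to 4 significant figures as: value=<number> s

Throughput in SI: Q_s = 207.1 kg/h ÷ 3600 s/h = 0.0575278 kg/s
t_res = M / Q_s = 14.74 / 0.0575278 = 256.224 s

value=256.2 s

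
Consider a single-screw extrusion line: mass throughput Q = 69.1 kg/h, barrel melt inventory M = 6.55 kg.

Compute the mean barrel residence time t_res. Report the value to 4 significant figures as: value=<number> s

Q_s = Q / 3600 = 69.1 / 3600 = 0.0191944 kg/s
t_res = M / Q_s = 6.55 / 0.0191944 = 341.245 s

value=341.2 s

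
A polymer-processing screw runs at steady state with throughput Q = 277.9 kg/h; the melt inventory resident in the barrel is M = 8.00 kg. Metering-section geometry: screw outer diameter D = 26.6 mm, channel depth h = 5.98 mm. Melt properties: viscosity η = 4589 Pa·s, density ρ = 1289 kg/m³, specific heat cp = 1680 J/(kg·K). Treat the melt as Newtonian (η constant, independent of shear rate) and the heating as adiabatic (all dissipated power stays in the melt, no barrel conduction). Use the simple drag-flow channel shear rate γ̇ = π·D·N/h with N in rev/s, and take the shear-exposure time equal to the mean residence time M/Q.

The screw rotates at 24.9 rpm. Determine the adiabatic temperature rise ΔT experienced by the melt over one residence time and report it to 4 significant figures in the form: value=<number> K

Convert throughput: Q = 277.9 kg/h = 277.9/3600 = 0.0771944 kg/s
Mean residence time: t_res = M/Q_s = 8.00 kg / 0.0771944 kg/s = 103.634 s
Convert to SI: D = 0.0266 m, h = 0.00598 m, N = 24.9/60 = 0.415 rev/s
Shear rate: γ̇ = πDN/h = π·0.0266·0.415/0.00598 = 5.79934 s⁻¹
Adiabatic rise: ΔT = η γ̇² t_res / (ρ cp) = 4589·(5.79934)²·103.634 / (1289·1680) = 7.38612 K

value=7.386 K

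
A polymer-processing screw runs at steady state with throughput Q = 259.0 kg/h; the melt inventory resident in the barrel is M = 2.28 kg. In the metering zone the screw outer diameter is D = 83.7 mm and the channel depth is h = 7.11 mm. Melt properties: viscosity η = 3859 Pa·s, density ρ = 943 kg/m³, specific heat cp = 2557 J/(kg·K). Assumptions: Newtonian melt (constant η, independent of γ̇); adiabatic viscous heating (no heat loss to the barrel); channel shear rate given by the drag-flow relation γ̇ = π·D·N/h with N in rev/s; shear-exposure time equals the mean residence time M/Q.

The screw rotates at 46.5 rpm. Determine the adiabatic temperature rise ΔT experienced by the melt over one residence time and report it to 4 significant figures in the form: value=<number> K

Convert throughput: Q = 259.0 kg/h = 259.0/3600 = 0.0719444 kg/s
Mean residence time: t_res = M/Q_s = 2.28 kg / 0.0719444 kg/s = 31.6911 s
Convert to SI: D = 0.0837 m, h = 0.00711 m, N = 46.5/60 = 0.775 rev/s
Shear rate: γ̇ = πDN/h = π·0.0837·0.775/0.00711 = 28.6621 s⁻¹
ΔT = η·γ̇²·t_res / (ρ·cp) = 3859 · (28.6621)² · 31.6911 / (943 · 2557) = 41.6663 K

value=41.67 K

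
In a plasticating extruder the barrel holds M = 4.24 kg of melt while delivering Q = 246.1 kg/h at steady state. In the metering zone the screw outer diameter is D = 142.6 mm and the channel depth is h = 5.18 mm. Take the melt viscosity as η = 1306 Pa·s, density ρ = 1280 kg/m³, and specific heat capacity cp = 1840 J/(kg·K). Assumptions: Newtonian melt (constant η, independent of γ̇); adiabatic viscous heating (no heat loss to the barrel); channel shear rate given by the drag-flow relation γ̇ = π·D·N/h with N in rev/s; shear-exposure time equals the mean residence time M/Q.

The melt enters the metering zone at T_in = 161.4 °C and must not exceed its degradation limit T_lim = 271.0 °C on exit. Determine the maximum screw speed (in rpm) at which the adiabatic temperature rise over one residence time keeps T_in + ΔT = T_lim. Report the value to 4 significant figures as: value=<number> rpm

Q_s = Q / 3600 = 246.1 / 3600 = 0.0683611 kg/s
Mean residence time: t_res = M/Q_s = 4.24 kg / 0.0683611 kg/s = 62.0236 s
D = 142.6 mm = 0.1426 m;  h = 5.18 mm = 0.00518 m
ΔT_a = T_lim − T_in = 271.0 °C − 161.4 °C = 109.6 K
γ̇_max² = ΔT_a·ρ·cp / (η·t_res) = [109.6 × 1280 × 1840] / [1306 × 62.0236] = 3186.68 s⁻²
γ̇_max = √3186.68 = 56.4507 s⁻¹
N_max = γ̇_max·h / (π·D) = 56.4507 · 0.00518 / (π · 0.1426) = 0.652724 rev/s = 39.1634 rpm

value=39.16 rpm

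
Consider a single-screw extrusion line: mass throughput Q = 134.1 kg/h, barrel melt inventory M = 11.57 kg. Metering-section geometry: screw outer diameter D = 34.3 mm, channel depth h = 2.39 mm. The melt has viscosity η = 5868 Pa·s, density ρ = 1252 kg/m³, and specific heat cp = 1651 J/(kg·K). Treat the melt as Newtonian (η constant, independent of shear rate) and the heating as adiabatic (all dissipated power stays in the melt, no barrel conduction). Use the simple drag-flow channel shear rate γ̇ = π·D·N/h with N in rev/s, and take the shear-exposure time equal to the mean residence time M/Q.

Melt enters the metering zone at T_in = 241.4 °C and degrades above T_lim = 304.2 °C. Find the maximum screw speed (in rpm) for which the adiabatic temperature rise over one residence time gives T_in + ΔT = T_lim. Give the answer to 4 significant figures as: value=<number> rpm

Throughput in SI: Q_s = 134.1 kg/h ÷ 3600 s/h = 0.03725 kg/s
Mean residence time: t_res = M/Q_s = 11.57 kg / 0.03725 kg/s = 310.604 s
D = 34.3 mm = 0.0343 m;  h = 2.39 mm = 0.00239 m
ΔT_a = T_lim − T_in = 304.2 − 241.4 = 62.8 K
γ̇_max² = ΔT_a·ρ·cp / (η·t_res) = [62.8 × 1252 × 1651] / [5868 × 310.604] = 71.2219 s⁻²
γ̇_max = sqrt(71.2219) = 8.43931 s⁻¹
N_max = γ̇_max·h / (π·D) = 8.43931 · 0.00239 / (π · 0.0343) = 0.187181 rev/s = 11.2308 rpm

value=11.23 rpm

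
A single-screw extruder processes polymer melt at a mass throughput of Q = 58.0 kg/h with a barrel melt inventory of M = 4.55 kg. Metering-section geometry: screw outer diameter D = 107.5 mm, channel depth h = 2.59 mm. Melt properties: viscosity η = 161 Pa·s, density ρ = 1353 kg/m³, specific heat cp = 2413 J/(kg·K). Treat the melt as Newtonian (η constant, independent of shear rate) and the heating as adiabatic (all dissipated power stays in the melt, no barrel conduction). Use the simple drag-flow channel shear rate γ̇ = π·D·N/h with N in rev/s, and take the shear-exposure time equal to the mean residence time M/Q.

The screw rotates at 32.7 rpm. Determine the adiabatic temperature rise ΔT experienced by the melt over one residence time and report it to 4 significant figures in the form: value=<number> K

value=70.33 K

Throughput in SI: Q_s = 58.0 kg/h ÷ 3600 s/h = 0.0161111 kg/s
t_res = M / Q_s = 4.55 ÷ 0.0161111 = 282.414 s
Convert to SI: D = 0.1075 m, h = 0.00259 m, N = 32.7/60 = 0.545 rev/s
γ̇ = π D N / h = (π)(0.1075)(0.545) / 0.00259 = 71.0649 s⁻¹
ΔT = η·γ̇²·t_res/(ρ·cp) = [161 × 71.0649² × 282.414] / [1353 × 2413] = 70.3342 K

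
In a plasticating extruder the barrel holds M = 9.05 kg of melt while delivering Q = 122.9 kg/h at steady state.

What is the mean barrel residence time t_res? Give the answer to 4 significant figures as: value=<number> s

Q_s = Q / 3600 = 122.9 / 3600 = 0.0341389 kg/s
t_res = M / Q_s = 9.05 / 0.0341389 = 265.094 s

value=265.1 s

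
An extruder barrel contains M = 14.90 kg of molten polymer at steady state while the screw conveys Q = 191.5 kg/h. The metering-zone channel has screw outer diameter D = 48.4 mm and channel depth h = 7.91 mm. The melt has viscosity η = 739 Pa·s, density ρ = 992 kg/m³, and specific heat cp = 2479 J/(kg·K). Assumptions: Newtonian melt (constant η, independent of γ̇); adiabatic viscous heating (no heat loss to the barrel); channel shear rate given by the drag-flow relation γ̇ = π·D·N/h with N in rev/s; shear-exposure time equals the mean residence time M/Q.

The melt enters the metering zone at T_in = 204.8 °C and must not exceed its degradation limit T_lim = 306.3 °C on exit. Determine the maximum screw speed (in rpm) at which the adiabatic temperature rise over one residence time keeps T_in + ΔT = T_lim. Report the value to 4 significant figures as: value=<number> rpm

Q_s = Q / 3600 = 191.5 / 3600 = 0.0531944 kg/s
Mean residence time: t_res = M/Q_s = 14.90 kg / 0.0531944 kg/s = 280.104 s
Convert to metres: D = 0.0484 m, h = 0.00791 m
ΔT_a = T_lim − T_in = 306.3 °C − 204.8 °C = 101.5 K
γ̇_max² = ΔT_a·ρ·cp/(η·t_res) = 101.5·992·2479/(739·280.104) = 1205.84 s⁻²
γ̇_max = √1205.84 = 34.7252 s⁻¹
Solve γ̇ = πDN/h for N: N_max = γ̇_max·h/(π·D) = 34.7252 × 0.00791 / (π × 0.0484) = 1.80645 rev/s = 108.387 rpm

value=108.4 rpm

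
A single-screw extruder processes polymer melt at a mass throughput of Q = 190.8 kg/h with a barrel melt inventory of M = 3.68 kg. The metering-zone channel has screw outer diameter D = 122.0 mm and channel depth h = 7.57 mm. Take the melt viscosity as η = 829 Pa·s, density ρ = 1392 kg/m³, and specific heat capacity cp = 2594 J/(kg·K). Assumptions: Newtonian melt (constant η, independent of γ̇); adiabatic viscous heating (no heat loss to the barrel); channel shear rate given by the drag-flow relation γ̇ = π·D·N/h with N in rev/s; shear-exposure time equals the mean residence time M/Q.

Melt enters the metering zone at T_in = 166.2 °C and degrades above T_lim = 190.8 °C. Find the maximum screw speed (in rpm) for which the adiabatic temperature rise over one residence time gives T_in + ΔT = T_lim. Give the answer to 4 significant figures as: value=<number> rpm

value=46.55 rpm

Q_s = Q / 3600 = 190.8 / 3600 = 0.053 kg/s
Mean residence time: t_res = M/Q_s = 3.68 kg / 0.053 kg/s = 69.434 s
Geometry in SI: D = 122.0 mm → 0.122 m, h = 7.57 mm → 0.00757 m
ΔT_a = T_lim − T_in = 190.8 °C − 166.2 °C = 24.6 K
γ̇_max² = ΔT_a·ρ·cp / (η·t_res) = [24.6 × 1392 × 2594] / [829 × 69.434] = 1543.18 s⁻²
γ̇_max = √1543.18 = 39.2834 s⁻¹
Solve γ̇ = πDN/h for N: N_max = γ̇_max·h/(π·D) = 39.2834 × 0.00757 / (π × 0.122) = 0.775881 rev/s = 46.5529 rpm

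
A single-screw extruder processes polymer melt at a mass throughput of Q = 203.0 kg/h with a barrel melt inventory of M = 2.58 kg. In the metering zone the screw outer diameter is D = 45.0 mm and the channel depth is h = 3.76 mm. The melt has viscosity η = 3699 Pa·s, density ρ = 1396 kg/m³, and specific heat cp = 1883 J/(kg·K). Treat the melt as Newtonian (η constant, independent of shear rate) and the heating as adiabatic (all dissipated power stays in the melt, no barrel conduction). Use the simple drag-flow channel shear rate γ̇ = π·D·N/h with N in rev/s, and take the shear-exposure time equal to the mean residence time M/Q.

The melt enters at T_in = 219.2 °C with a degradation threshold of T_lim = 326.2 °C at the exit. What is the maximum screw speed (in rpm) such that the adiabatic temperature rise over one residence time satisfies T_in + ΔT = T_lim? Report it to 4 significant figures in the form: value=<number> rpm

value=65.06 rpm

Throughput in SI: Q_s = 203.0 kg/h ÷ 3600 s/h = 0.0563889 kg/s
Mean residence time: t_res = M/Q_s = 2.58 kg / 0.0563889 kg/s = 45.7537 s
D = 45.0 mm = 0.045 m;  h = 3.76 mm = 0.00376 m
Allowable rise: ΔT_a = T_lim − T_in = 326.2 − 219.2 = 107 K
γ̇_max² = ΔT_a·ρ·cp / (η·t_res) = [107 × 1396 × 1883] / [3699 × 45.7537] = 1661.92 s⁻²
γ̇_max = sqrt(1661.92) = 40.7666 s⁻¹
N_max = γ̇_max·h / (π·D) = 40.7666 · 0.00376 / (π · 0.045) = 1.08425 rev/s = 65.0551 rpm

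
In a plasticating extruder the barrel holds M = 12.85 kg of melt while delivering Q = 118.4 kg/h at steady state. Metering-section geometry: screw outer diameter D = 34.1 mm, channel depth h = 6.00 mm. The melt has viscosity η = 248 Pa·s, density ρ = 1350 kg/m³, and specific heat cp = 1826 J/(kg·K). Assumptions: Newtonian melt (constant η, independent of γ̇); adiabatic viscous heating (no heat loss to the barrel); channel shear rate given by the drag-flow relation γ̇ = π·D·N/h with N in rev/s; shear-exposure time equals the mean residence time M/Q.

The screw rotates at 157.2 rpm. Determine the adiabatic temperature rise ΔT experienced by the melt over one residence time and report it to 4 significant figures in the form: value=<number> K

Throughput in SI: Q_s = 118.4 kg/h ÷ 3600 s/h = 0.0328889 kg/s
t_res = M / Q_s = 12.85 ÷ 0.0328889 = 390.709 s
Convert to SI: D = 0.0341 m, h = 0.006 m, N = 157.2/60 = 2.62 rev/s
γ̇ = π·D·N / h = π · 0.0341 · 2.62 / 0.006 = 46.7794 s⁻¹
ΔT = η·γ̇²·t_res / (ρ·cp) = 248 · (46.7794)² · 390.709 / (1350 · 1826) = 86.0161 K

value=86.02 K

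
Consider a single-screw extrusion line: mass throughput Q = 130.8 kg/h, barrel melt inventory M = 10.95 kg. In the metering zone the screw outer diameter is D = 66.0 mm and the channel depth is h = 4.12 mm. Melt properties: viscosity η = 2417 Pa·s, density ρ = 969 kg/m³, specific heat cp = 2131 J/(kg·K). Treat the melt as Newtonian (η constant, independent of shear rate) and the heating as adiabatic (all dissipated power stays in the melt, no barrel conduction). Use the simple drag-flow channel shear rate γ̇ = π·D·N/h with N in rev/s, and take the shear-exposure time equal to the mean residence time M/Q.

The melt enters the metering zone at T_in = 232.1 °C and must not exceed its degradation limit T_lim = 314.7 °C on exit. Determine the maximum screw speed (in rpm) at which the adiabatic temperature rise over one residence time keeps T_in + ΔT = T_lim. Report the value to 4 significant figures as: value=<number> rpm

Throughput in SI: Q_s = 130.8 kg/h ÷ 3600 s/h = 0.0363333 kg/s
t_res = M / Q_s = 10.95 ÷ 0.0363333 = 301.376 s
D = 66.0 mm = 0.066 m;  h = 4.12 mm = 0.00412 m
Allowable rise: ΔT_a = T_lim − T_in = 314.7 − 232.1 = 82.6 K
γ̇_max² = ΔT_a·ρ·cp/(η·t_res) = 82.6·969·2131/(2417·301.376) = 234.154 s⁻²
Take the square root: γ̇_max = √(234.154) = 15.3021 s⁻¹
N_max = γ̇_max h / (πD) = 15.3021·0.00412/(π·0.066) = 0.304056 rev/s → ×60 = 18.2434 rpm

value=18.24 rpm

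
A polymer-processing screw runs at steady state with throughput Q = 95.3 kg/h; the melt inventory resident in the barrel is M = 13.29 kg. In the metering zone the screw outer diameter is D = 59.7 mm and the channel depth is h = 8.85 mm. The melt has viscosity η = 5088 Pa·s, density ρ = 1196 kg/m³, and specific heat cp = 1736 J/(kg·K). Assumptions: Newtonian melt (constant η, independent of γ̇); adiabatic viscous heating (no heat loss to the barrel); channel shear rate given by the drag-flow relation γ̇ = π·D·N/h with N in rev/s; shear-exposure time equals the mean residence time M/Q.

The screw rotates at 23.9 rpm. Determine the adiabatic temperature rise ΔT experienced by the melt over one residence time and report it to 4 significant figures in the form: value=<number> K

value=87.67 K

Q_s = Q / 3600 = 95.3 / 3600 = 0.0264722 kg/s
t_res = M / Q_s = 13.29 / 0.0264722 = 502.036 s
D = 59.7 mm = 0.0597 m;  h = 8.85 mm = 0.00885 m;  N = 23.9 rpm / 60 = 0.398333 rev/s
γ̇ = π D N / h = (π)(0.0597)(0.398333) / 0.00885 = 8.44165 s⁻¹
ΔT = η·γ̇²·t_res / (ρ·cp) = 5088 · (8.44165)² · 502.036 / (1196 · 1736) = 87.671 K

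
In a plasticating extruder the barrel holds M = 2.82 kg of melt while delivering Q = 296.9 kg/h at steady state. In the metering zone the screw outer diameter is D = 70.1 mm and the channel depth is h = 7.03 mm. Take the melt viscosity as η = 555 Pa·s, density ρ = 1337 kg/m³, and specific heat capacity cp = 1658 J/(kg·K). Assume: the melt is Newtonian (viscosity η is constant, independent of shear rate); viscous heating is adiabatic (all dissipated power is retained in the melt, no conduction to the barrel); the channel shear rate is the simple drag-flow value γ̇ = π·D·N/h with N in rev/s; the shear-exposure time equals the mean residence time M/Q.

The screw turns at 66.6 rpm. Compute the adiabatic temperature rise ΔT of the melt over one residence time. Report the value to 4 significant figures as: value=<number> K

Q_s = Q / 3600 = 296.9 / 3600 = 0.0824722 kg/s
Mean residence time: t_res = M/Q_s = 2.82 kg / 0.0824722 kg/s = 34.1933 s
D = 70.1 mm = 0.0701 m;  h = 7.03 mm = 0.00703 m;  N = 66.6 rpm / 60 = 1.11 rev/s
γ̇ = π D N / h = (π)(0.0701)(1.11) / 0.00703 = 34.7725 s⁻¹
ΔT = η·γ̇²·t_res / (ρ·cp) = 555 · (34.7725)² · 34.1933 / (1337 · 1658) = 10.3512 K

value=10.35 K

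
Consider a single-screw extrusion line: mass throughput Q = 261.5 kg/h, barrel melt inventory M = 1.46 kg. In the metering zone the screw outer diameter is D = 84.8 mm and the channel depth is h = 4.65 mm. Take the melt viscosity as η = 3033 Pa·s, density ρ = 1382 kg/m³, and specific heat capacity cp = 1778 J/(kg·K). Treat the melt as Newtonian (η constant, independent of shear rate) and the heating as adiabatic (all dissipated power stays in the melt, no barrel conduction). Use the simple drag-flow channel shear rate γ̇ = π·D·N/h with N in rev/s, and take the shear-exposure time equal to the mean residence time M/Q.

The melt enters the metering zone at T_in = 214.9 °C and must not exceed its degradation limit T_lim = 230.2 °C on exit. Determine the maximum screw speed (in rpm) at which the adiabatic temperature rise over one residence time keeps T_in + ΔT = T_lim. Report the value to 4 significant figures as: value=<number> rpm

Throughput in SI: Q_s = 261.5 kg/h ÷ 3600 s/h = 0.0726389 kg/s
t_res = M / Q_s = 1.46 ÷ 0.0726389 = 20.0994 s
D = 84.8 mm = 0.0848 m;  h = 4.65 mm = 0.00465 m
ΔT_a = T_lim − T_in = 230.2 − 214.9 = 15.3 K
Invert ΔT = ηγ̇²t_res/(ρcp) for γ̇: γ̇_max² = ΔT_a ρ cp / (η t_res) = 15.3·1382·1778 / (3033·20.0994) = 616.702 s⁻²
γ̇_max = sqrt(616.702) = 24.8335 s⁻¹
N_max = γ̇_max·h / (π·D) = 24.8335 · 0.00465 / (π · 0.0848) = 0.433456 rev/s = 26.0073 rpm

value=26.01 rpm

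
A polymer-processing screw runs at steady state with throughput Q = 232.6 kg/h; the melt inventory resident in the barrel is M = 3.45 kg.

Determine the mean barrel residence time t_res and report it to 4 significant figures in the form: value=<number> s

Convert throughput: Q = 232.6 kg/h = 232.6/3600 = 0.0646111 kg/s
t_res = M / Q_s = 3.45 / 0.0646111 = 53.3964 s

value=53.40 s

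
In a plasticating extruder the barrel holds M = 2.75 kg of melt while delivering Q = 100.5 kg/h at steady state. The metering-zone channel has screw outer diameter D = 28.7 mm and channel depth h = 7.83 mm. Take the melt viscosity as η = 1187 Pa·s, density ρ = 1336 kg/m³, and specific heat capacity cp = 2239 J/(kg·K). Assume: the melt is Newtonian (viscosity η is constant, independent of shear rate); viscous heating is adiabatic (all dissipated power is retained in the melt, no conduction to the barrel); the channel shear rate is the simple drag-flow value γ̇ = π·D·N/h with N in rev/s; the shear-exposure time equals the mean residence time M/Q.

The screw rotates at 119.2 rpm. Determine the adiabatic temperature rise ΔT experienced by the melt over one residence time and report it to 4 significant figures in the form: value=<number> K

value=20.46 K

Throughput in SI: Q_s = 100.5 kg/h ÷ 3600 s/h = 0.0279167 kg/s
t_res = M / Q_s = 2.75 / 0.0279167 = 98.5075 s
D = 28.7 mm = 0.0287 m;  h = 7.83 mm = 0.00783 m;  N = 119.2 rpm / 60 = 1.98667 rev/s
γ̇ = π D N / h = (π)(0.0287)(1.98667) / 0.00783 = 22.8768 s⁻¹
ΔT = η·γ̇²·t_res/(ρ·cp) = [1187 × 22.8768² × 98.5075] / [1336 × 2239] = 20.4573 K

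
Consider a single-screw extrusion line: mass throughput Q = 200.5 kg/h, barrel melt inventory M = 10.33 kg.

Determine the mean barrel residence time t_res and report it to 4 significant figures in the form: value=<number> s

Q_s = Q / 3600 = 200.5 / 3600 = 0.0556944 kg/s
t_res = M / Q_s = 10.33 / 0.0556944 = 185.476 s

value=185.5 s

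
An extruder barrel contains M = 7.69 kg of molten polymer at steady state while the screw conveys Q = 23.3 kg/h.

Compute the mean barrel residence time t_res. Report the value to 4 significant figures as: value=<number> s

Convert throughput: Q = 23.3 kg/h = 23.3/3600 = 0.00647222 kg/s
t_res = M / Q_s = 7.69 ÷ 0.00647222 = 1188.15 s

value=1188. s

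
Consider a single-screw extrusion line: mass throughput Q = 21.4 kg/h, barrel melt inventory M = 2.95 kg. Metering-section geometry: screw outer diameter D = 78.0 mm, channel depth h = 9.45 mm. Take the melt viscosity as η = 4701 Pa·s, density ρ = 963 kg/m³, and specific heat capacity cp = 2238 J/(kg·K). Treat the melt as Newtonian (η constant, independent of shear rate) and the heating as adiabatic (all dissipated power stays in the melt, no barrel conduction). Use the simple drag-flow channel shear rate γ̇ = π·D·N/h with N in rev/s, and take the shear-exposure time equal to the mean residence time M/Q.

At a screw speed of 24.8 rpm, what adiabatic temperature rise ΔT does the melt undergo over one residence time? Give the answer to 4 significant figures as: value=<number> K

value=124.3 K

Q_s = Q / 3600 = 21.4 / 3600 = 0.00594444 kg/s
Mean residence time: t_res = M/Q_s = 2.95 kg / 0.00594444 kg/s = 496.262 s
Convert to SI: D = 0.078 m, h = 0.00945 m, N = 24.8/60 = 0.413333 rev/s
γ̇ = π·D·N / h = π · 0.078 · 0.413333 / 0.00945 = 10.718 s⁻¹
ΔT = η·γ̇²·t_res/(ρ·cp) = [4701 × 10.718² × 496.262] / [963 × 2238] = 124.349 K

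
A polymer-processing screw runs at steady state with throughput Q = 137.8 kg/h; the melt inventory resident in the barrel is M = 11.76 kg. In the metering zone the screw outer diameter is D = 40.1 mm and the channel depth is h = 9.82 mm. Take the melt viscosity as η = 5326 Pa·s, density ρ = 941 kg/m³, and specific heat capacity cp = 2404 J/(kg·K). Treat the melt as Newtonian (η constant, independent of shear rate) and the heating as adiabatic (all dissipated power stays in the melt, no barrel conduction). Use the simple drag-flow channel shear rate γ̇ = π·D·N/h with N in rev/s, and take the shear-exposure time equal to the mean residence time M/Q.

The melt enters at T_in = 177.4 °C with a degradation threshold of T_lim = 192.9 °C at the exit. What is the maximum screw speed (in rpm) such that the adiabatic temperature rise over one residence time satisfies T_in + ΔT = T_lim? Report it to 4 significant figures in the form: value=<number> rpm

value=21.65 rpm

Throughput in SI: Q_s = 137.8 kg/h ÷ 3600 s/h = 0.0382778 kg/s
Mean residence time: t_res = M/Q_s = 11.76 kg / 0.0382778 kg/s = 307.228 s
Convert to metres: D = 0.0401 m, h = 0.00982 m
Allowable rise: ΔT_a = T_lim − T_in = 192.9 − 177.4 = 15.5 K
γ̇_max² = ΔT_a·ρ·cp/(η·t_res) = 15.5·941·2404/(5326·307.228) = 21.4286 s⁻²
γ̇_max = sqrt(21.4286) = 4.6291 s⁻¹
N_max = γ̇_max h / (πD) = 4.6291·0.00982/(π·0.0401) = 0.36084 rev/s → ×60 = 21.6504 rpm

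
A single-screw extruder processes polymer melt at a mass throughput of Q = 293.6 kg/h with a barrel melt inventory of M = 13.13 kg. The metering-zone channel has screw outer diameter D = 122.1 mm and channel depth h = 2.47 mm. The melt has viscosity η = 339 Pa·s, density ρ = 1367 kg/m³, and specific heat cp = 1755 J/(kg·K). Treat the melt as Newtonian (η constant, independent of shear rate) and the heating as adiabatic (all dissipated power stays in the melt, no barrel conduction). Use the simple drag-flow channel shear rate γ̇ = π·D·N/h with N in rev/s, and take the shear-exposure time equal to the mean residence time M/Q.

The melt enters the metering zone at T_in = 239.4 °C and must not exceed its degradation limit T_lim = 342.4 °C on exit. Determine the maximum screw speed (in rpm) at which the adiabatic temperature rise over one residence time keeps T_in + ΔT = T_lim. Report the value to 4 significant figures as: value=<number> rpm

Convert throughput: Q = 293.6 kg/h = 293.6/3600 = 0.0815556 kg/s
Mean residence time: t_res = M/Q_s = 13.13 kg / 0.0815556 kg/s = 160.995 s
Geometry in SI: D = 122.1 mm → 0.1221 m, h = 2.47 mm → 0.00247 m
Allowable rise: ΔT_a = T_lim − T_in = 342.4 − 239.4 = 103 K
γ̇_max² = ΔT_a·ρ·cp / (η·t_res) = [103 × 1367 × 1755] / [339 × 160.995] = 4527.64 s⁻²
γ̇_max = √4527.64 = 67.2877 s⁻¹
Solve γ̇ = πDN/h for N: N_max = γ̇_max·h/(π·D) = 67.2877 × 0.00247 / (π × 0.1221) = 0.433279 rev/s = 25.9967 rpm

value=26.00 rpm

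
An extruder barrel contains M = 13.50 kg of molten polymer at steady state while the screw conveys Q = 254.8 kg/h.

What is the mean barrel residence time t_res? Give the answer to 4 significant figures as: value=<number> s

value=190.7 s

Convert throughput: Q = 254.8 kg/h = 254.8/3600 = 0.0707778 kg/s
Mean residence time: t_res = M/Q_s = 13.50 kg / 0.0707778 kg/s = 190.738 s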